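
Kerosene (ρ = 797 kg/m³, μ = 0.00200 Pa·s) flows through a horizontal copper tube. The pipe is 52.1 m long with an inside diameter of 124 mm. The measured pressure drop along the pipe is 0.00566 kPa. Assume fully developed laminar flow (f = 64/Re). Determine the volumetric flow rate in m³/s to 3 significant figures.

For laminar flow, f = 64/Re with Re = ρVD/μ, so Darcy-Weisbach reduces to ΔP = 32μLV/D². Solving for V: V = ΔP·D²/(32μL) = 5.66·(0.124)²/(32·0.002·52.1) = 0.0261 m/s.
Check: Re = ρVD/μ = 797·0.0261·0.124/0.002 = 1290 < 2300, so the laminar assumption holds.
Q = V·A = 0.0261·(π/4·0.124²) = 0.0003152 m³/s = 3.15×10^-4 m³/s.

Q ≈ 3.15×10^-4 m³/s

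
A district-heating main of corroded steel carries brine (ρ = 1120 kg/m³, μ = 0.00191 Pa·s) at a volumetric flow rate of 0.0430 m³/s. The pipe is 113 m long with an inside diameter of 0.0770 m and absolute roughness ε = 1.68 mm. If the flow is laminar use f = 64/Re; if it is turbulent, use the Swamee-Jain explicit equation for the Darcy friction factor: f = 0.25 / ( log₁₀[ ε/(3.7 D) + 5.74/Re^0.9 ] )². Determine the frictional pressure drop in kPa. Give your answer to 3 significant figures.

ΔP ≈ 3540 kPa

Cross-sectional area A = πD²/4 = π(0.077)²/4 = 0.004657 m²; mean velocity V = Q/A = 0.043/0.004657 = 9.234 m/s.
Reynolds number Re = ρVD/μ = 1120 · 9.234 · 0.077 / 0.00191 = 4.169e+05.
Re > 4000 → turbulent. Relative roughness ε/D = 0.00168/0.077 = 0.0218. Swamee-Jain: f = 0.25/(log₁₀[0.0218/3.7 + 5.74/4.169e+05^0.9])² = 0.25/(log₁₀[0.0059 + 5.02e-05])² = 0.25/(-2.226)² = 0.05047.
Darcy-Weisbach: ΔP = f(L/D)(ρV²/2) = 0.05047·(113/0.077)·(1120·9.234²/2) = 0.05047·1468·4.775e+04 = 3.537e+06 Pa.
ΔP = 3.537e+06 Pa = 3540 kPa.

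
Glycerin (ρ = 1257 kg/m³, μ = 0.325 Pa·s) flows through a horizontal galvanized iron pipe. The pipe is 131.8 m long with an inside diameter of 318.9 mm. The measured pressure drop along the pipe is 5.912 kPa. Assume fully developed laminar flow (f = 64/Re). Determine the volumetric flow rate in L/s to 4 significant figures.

Q ≈ 35.03 L/s

For laminar flow, f = 64/Re with Re = ρVD/μ, so Darcy-Weisbach reduces to ΔP = 32μLV/D². Solving for V: V = ΔP·D²/(32μL) = 5912·(0.3189)²/(32·0.325·131.8) = 0.4386 m/s.
Check: Re = ρVD/μ = 1257·0.4386·0.3189/0.325 = 541 < 2300, so the laminar assumption holds.
Q = V·A = 0.4386·(π/4·0.3189²) = 0.03503 m³/s = 35.03 L/s.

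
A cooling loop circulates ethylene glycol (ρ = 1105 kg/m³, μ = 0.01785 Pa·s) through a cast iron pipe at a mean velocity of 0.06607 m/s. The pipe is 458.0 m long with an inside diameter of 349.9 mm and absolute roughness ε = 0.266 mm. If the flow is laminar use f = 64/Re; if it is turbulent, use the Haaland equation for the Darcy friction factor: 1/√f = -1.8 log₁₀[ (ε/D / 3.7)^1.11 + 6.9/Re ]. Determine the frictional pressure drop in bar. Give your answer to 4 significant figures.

ΔP ≈ 0.001412 bar

Reynolds number Re = ρVD/μ = 1105 · 0.06607 · 0.3499 / 0.0179 = 1431.
Re < 2300 → laminar flow, so f = 64/Re = 64/1431 = 0.04472 (the turbulent correlation is not needed).
Darcy-Weisbach: ΔP = f(L/D)(ρV²/2) = 0.04472·(458/0.3499)·(1105·0.06607²/2) = 0.04472·1309·2.412 = 141.2 Pa.
ΔP = 141.2 Pa = 0.001412 bar.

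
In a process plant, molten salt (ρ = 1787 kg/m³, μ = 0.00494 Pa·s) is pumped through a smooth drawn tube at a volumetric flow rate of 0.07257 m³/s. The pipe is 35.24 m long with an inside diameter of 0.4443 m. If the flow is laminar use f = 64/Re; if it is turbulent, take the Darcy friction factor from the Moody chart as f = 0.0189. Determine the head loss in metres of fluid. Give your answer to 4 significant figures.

h_f ≈ 0.01674 m

Cross-sectional area A = πD²/4 = π(0.4443)²/4 = 0.155 m²; mean velocity V = Q/A = 0.07257/0.155 = 0.4681 m/s.
Reynolds number Re = ρVD/μ = 1787 · 0.4681 · 0.4443 / 0.00494 = 7.523e+04.
Re > 4000 → turbulent; use the Moody-chart value f = 0.0189.
Darcy-Weisbach: ΔP = f(L/D)(ρV²/2) = 0.0189·(35.24/0.4443)·(1787·0.4681²/2) = 0.0189·79.32·195.8 = 293.5 Pa.
Head loss h_f = ΔP/(ρg) = 293.5/(1787·9.81) = 0.01674 m.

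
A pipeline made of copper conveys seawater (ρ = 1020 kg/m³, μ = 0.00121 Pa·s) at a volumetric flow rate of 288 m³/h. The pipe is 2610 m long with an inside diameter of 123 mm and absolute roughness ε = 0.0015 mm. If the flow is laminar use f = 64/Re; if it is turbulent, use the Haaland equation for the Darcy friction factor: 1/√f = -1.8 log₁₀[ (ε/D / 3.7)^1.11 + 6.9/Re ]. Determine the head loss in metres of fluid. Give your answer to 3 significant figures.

Q = 288 m³/h = 288/3600 = 0.08 m³/s.
Cross-sectional area A = πD²/4 = π(0.123)²/4 = 0.01188 m²; mean velocity V = Q/A = 0.08/0.01188 = 6.733 m/s.
Reynolds number Re = ρVD/μ = 1020 · 6.733 · 0.123 / 0.00121 = 6.981e+05.
Re > 4000 → turbulent. Relative roughness ε/D = 1.5e-06/0.123 = 1.22e-05. Haaland: 1/√f = -1.8 log₁₀[(1.22e-05/3.7)^1.11 + 6.9/6.981e+05] = -1.8 log₁₀[8.22e-07 + 9.88e-06] = 8.947, so f = 0.01249.
Darcy-Weisbach: ΔP = f(L/D)(ρV²/2) = 0.01249·(2610/0.123)·(1020·6.733²/2) = 0.01249·2.122e+04·2.312e+04 = 6.129e+06 Pa.
Head loss h_f = ΔP/(ρg) = 6.129e+06/(1020·9.81) = 612 m.

h_f ≈ 612 m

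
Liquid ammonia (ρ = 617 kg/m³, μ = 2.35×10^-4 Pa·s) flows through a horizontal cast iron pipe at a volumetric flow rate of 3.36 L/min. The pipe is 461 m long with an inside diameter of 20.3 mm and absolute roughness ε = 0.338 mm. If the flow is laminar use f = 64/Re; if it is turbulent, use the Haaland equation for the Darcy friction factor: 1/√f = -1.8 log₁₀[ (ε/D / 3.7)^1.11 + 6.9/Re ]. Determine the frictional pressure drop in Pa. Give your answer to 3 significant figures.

Q = 3.36 L/min = 3.36/60000 = 5.6e-05 m³/s.
Cross-sectional area A = πD²/4 = π(0.0203)²/4 = 0.0003237 m²; mean velocity V = Q/A = 5.6e-05/0.0003237 = 0.173 m/s.
Reynolds number Re = ρVD/μ = 617 · 0.173 · 0.0203 / 0.000235 = 9222.
Re > 4000 → turbulent. Relative roughness ε/D = 0.000338/0.0203 = 0.0167. Haaland: 1/√f = -1.8 log₁₀[(0.0167/3.7)^1.11 + 6.9/9222] = -1.8 log₁₀[0.00248 + 0.000748] = 4.483, so f = 0.04976.
Darcy-Weisbach: ΔP = f(L/D)(ρV²/2) = 0.04976·(461/0.0203)·(617·0.173²/2) = 0.04976·2.271e+04·9.236 = 1.044e+04 Pa.

ΔP ≈ 10400 Pa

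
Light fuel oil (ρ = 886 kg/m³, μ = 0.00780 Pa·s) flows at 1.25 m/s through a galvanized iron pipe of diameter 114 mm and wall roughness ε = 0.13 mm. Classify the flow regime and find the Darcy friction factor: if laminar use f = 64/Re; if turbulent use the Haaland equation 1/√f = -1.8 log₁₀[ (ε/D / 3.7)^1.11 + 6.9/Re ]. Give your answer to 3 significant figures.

f ≈ 0.0291

Re = ρVD/μ = 886·1.25·0.114/0.0078 = 1.619e+04.
Re > 4000 → turbulent. ε/D = 0.00013/0.114 = 0.00114; Haaland: 1/√f = -1.8 log₁₀[0.000127 + 0.000426] = 5.863, so f = 0.02909.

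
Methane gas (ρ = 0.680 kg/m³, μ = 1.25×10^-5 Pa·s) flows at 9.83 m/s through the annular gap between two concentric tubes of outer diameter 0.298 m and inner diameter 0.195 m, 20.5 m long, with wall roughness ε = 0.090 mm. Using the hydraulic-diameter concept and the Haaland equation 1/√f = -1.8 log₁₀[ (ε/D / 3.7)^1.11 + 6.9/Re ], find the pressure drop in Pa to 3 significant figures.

ΔP ≈ 151 Pa

Hydraulic diameter D_h = 4A/P = D_o - D_i = 0.298 - 0.195 = 0.103 m.
Re = ρVD_h/μ = 0.68·9.83·0.103/1.25e-05 = 5.508e+04.
ε/D_h = 9e-05/0.103 = 0.000874; Haaland gives 1/√f = -1.8 log₁₀[9.42e-05+0.000125] = 6.585, so f = 0.02306.
ΔP = f(L/D_h)(ρV²/2) = 0.02306·20.5/0.103·32.85 = 150.8 Pa.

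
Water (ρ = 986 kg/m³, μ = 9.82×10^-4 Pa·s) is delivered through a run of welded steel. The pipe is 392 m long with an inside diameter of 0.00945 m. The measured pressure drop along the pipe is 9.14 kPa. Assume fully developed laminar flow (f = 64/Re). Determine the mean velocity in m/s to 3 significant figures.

V ≈ 0.0663 m/s

For laminar flow, f = 64/Re with Re = ρVD/μ, so Darcy-Weisbach reduces to ΔP = 32μLV/D². Solving for V: V = ΔP·D²/(32μL) = 9140·(0.00945)²/(32·0.000982·392) = 0.06626 m/s.
Check: Re = ρVD/μ = 986·0.06626·0.00945/0.000982 = 628.7 < 2300, so the laminar assumption holds.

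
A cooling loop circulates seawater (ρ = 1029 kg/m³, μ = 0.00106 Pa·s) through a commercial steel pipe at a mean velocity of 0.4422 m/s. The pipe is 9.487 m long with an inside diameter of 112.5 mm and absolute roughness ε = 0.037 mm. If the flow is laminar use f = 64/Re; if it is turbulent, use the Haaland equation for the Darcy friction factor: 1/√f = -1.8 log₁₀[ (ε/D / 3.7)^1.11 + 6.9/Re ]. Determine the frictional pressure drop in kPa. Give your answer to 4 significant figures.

ΔP ≈ 0.1855 kPa

Reynolds number Re = ρVD/μ = 1029 · 0.4422 · 0.1125 / 0.00106 = 4.829e+04.
Re > 4000 → turbulent. Relative roughness ε/D = 3.7e-05/0.1125 = 0.000329. Haaland: 1/√f = -1.8 log₁₀[(0.000329/3.7)^1.11 + 6.9/4.829e+04] = -1.8 log₁₀[3.19e-05 + 0.000143] = 6.764, so f = 0.02186.
Darcy-Weisbach: ΔP = f(L/D)(ρV²/2) = 0.02186·(9.487/0.1125)·(1029·0.4422²/2) = 0.02186·84.33·100.6 = 185.5 Pa.
ΔP = 185.5 Pa = 0.1855 kPa.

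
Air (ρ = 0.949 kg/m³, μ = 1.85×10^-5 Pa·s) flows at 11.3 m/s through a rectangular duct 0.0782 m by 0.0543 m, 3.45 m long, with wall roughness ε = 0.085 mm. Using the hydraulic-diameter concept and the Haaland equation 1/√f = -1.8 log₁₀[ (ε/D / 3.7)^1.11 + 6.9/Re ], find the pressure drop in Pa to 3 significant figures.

Hydraulic diameter D_h = 4A/P = 4·(0.0782·0.0543)/(2·(0.0782+0.0543)) = 0.01699/0.265 = 0.06409 m.
Re = ρVD_h/μ = 0.949·11.3·0.06409/1.85e-05 = 3.715e+04.
ε/D_h = 8.5e-05/0.06409 = 0.00133; Haaland gives 1/√f = -1.8 log₁₀[0.00015+0.000186] = 6.254, so f = 0.02557.
ΔP = f(L/D_h)(ρV²/2) = 0.02557·3.45/0.06409·60.59 = 83.39 Pa.

ΔP ≈ 83.4 Pa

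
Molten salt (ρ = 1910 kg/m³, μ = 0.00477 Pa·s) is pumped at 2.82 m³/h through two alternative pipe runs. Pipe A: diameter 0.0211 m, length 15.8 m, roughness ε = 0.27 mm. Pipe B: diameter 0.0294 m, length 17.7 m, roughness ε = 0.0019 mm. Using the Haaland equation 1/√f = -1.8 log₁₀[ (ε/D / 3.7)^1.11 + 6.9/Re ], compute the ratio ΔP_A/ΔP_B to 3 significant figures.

Pipe A: V = Q/A = 0.0007833/0.0003497 = 2.24 m/s; Re = 1.893e+04; ε/D = 0.0128; Haaland → f = 0.04382; ΔP_A = f(L/D)(ρV²/2) = 1.573e+05 Pa.
Pipe B: V = Q/A = 0.0007833/0.0006789 = 1.154 m/s; Re = 1.358e+04; ε/D = 6.46e-05; Haaland → f = 0.02852; ΔP_B = f(L/D)(ρV²/2) = 2.183e+04 Pa.
ΔP_A/ΔP_B = 1.573e+05/2.183e+04 = 7.20.

ΔP_A/ΔP_B ≈ 7.20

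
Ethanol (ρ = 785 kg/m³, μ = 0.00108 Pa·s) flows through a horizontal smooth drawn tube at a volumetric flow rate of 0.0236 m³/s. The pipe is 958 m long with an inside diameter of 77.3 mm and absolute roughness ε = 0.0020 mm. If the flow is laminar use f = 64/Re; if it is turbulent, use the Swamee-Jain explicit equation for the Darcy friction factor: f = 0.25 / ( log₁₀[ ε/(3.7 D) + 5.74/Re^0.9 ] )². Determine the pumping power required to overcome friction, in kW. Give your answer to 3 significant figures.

Cross-sectional area A = πD²/4 = π(0.0773)²/4 = 0.004693 m²; mean velocity V = Q/A = 0.0236/0.004693 = 5.029 m/s.
Reynolds number Re = ρVD/μ = 785 · 5.029 · 0.0773 / 0.00108 = 2.825e+05.
Re > 4000 → turbulent. Relative roughness ε/D = 2e-06/0.0773 = 2.59e-05. Swamee-Jain: f = 0.25/(log₁₀[2.59e-05/3.7 + 5.74/2.825e+05^0.9])² = 0.25/(log₁₀[6.99e-06 + 7.13e-05])² = 0.25/(-4.106)² = 0.01483.
Darcy-Weisbach: ΔP = f(L/D)(ρV²/2) = 0.01483·(958/0.0773)·(785·5.029²/2) = 0.01483·1.239e+04·9926 = 1.824e+06 Pa.
Pumping power P = QΔP = 0.0236·1.824e+06 = 43040 W = 43.0 kW.

P ≈ 43.0 kW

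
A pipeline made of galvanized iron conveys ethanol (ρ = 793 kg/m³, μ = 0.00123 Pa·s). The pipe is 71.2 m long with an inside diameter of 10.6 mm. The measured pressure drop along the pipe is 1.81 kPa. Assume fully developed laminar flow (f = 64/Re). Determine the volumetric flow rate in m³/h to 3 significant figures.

For laminar flow, f = 64/Re with Re = ρVD/μ, so Darcy-Weisbach reduces to ΔP = 32μLV/D². Solving for V: V = ΔP·D²/(32μL) = 1810·(0.0106)²/(32·0.00123·71.2) = 0.07257 m/s.
Check: Re = ρVD/μ = 793·0.07257·0.0106/0.00123 = 495.9 < 2300, so the laminar assumption holds.
Q = V·A = 0.07257·(π/4·0.0106²) = 6.404e-06 m³/s = 0.0231 m³/h.

Q ≈ 0.0231 m³/h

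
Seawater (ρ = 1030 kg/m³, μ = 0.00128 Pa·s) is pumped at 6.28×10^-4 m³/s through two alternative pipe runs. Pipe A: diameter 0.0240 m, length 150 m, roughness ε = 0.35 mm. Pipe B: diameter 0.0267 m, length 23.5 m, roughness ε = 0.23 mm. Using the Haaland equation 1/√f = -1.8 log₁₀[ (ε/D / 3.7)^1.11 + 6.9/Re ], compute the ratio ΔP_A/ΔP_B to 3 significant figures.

ΔP_A/ΔP_B ≈ 12.7

Pipe A: V = Q/A = 0.000628/0.0004524 = 1.388 m/s; Re = 2.681e+04; ε/D = 0.0146; Haaland → f = 0.04498; ΔP_A = f(L/D)(ρV²/2) = 2.79e+05 Pa.
Pipe B: V = Q/A = 0.000628/0.0005599 = 1.122 m/s; Re = 2.41e+04; ε/D = 0.00861; Haaland → f = 0.03856; ΔP_B = f(L/D)(ρV²/2) = 2.199e+04 Pa.
ΔP_A/ΔP_B = 2.79e+05/2.199e+04 = 12.7.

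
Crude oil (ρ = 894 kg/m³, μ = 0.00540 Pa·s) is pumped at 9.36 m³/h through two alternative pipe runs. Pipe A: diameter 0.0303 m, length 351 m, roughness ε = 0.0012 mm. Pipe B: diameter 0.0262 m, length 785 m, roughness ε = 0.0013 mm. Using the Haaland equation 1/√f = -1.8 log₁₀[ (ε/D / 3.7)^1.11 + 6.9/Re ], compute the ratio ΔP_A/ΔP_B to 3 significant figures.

Pipe A: V = Q/A = 0.0026/0.0007211 = 3.606 m/s; Re = 1.809e+04; ε/D = 3.96e-05; Haaland → f = 0.02646; ΔP_A = f(L/D)(ρV²/2) = 1.782e+06 Pa.
Pipe B: V = Q/A = 0.0026/0.0005391 = 4.823 m/s; Re = 2.092e+04; ε/D = 4.96e-05; Haaland → f = 0.02554; ΔP_B = f(L/D)(ρV²/2) = 7.954e+06 Pa.
ΔP_A/ΔP_B = 1.782e+06/7.954e+06 = 0.224.

ΔP_A/ΔP_B ≈ 0.224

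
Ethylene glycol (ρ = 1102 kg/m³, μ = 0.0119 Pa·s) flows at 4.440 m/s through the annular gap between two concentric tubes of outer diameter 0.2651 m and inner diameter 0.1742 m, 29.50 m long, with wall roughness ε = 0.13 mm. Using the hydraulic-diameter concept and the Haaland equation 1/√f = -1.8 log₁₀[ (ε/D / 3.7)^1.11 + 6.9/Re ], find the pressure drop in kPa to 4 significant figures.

Hydraulic diameter D_h = 4A/P = D_o - D_i = 0.2651 - 0.1742 = 0.0909 m.
Re = ρVD_h/μ = 1102·4.44·0.0909/0.0119 = 3.738e+04.
ε/D_h = 0.00013/0.0909 = 0.00143; Haaland gives 1/√f = -1.8 log₁₀[0.000163+0.000185] = 6.226, so f = 0.02579.
ΔP = f(L/D_h)(ρV²/2) = 0.02579·29.5/0.0909·1.086e+04 = 9.093e+04 Pa.
ΔP = 90.93 kPa.

ΔP ≈ 90.93 kPa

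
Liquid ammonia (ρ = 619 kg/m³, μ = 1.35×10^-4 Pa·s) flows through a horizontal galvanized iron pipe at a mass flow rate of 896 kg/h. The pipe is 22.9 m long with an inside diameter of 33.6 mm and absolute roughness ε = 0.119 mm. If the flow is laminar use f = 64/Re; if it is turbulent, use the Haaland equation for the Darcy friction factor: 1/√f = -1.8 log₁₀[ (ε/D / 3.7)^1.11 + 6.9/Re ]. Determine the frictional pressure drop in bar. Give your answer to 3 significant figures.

ΔP ≈ 0.0126 bar

ṁ = 896 kg/h = 896/3600 = 0.2489 kg/s.
A = πD²/4 = π(0.0336)²/4 = 0.0008867 m²; mean velocity V = ṁ/(ρA) = 0.2489/(619 · 0.0008867) = 0.4535 m/s.
Reynolds number Re = ρVD/μ = 619 · 0.4535 · 0.0336 / 0.000135 = 6.986e+04.
Re > 4000 → turbulent. Relative roughness ε/D = 0.000119/0.0336 = 0.00354. Haaland: 1/√f = -1.8 log₁₀[(0.00354/3.7)^1.11 + 6.9/6.986e+04] = -1.8 log₁₀[0.000446 + 9.88e-05] = 5.875, so f = 0.02897.
Darcy-Weisbach: ΔP = f(L/D)(ρV²/2) = 0.02897·(22.9/0.0336)·(619·0.4535²/2) = 0.02897·681.5·63.64 = 1257 Pa.
ΔP = 1257 Pa = 0.0126 bar.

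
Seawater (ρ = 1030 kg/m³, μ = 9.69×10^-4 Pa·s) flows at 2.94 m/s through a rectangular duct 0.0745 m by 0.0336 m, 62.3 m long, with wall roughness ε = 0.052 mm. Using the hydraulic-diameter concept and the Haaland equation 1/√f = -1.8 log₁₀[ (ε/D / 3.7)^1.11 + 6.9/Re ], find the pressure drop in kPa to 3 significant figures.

ΔP ≈ 130 kPa

Hydraulic diameter D_h = 4A/P = 4·(0.0745·0.0336)/(2·(0.0745+0.0336)) = 0.01001/0.2162 = 0.04631 m.
Re = ρVD_h/μ = 1030·2.94·0.04631/0.000969 = 1.447e+05.
ε/D_h = 5.2e-05/0.04631 = 0.00112; Haaland gives 1/√f = -1.8 log₁₀[0.000124+4.77e-05] = 6.775, so f = 0.02178.
ΔP = f(L/D_h)(ρV²/2) = 0.02178·62.3/0.04631·4451 = 1.304e+05 Pa.
ΔP = 130 kPa.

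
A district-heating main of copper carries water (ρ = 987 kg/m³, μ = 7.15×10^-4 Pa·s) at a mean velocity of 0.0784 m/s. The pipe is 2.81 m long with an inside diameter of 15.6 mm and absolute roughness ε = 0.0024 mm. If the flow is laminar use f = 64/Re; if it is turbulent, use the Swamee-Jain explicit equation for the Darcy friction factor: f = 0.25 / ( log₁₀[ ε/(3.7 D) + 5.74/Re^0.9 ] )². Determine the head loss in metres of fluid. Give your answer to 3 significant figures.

h_f ≈ 0.00214 m

Reynolds number Re = ρVD/μ = 987 · 0.0784 · 0.0156 / 0.000715 = 1688.
Re < 2300 → laminar flow, so f = 64/Re = 64/1688 = 0.03791 (the turbulent correlation is not needed).
Darcy-Weisbach: ΔP = f(L/D)(ρV²/2) = 0.03791·(2.81/0.0156)·(987·0.0784²/2) = 0.03791·180.1·3.033 = 20.71 Pa.
Head loss h_f = ΔP/(ρg) = 20.71/(987·9.81) = 0.00214 m.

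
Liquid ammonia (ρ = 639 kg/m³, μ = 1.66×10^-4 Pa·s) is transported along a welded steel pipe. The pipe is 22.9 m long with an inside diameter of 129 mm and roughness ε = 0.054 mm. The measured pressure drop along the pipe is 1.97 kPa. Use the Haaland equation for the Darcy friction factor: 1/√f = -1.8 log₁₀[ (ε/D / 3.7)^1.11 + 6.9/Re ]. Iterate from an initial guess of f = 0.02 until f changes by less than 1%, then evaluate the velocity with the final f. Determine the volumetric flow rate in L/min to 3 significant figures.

Q ≈ 1130 L/min

Rearranging Darcy-Weisbach: V = √(2·ΔP·D/(f·L·ρ)). With ε/D = 5.4e-05/0.129 = 0.000419, iterate starting from f = 0.02:
  f = 0.02 → V = √(2·1970·0.129/(0.02·22.9·639)) = 1.318 m/s; Re = ρVD/μ = 6.544e+05; f → 0.01683
  f = 0.01683 → V = 1.437 m/s; Re = 7.134e+05; f → 0.01677
Converged (Δf/f < 1%). With the final f = 0.01677: V = √(2·1970·0.129/(0.01677·22.9·639)) = 1.439 m/s.
Q = V·A = 1.439·(π/4·0.129²) = 0.01881 m³/s = 1130 L/min.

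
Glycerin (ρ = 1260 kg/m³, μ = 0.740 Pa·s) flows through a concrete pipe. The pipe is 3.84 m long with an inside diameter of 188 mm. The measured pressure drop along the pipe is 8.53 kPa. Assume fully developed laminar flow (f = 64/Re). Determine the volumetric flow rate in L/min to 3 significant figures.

Q ≈ 5520 L/min

For laminar flow, f = 64/Re with Re = ρVD/μ, so Darcy-Weisbach reduces to ΔP = 32μLV/D². Solving for V: V = ΔP·D²/(32μL) = 8530·(0.188)²/(32·0.74·3.84) = 3.316 m/s.
Check: Re = ρVD/μ = 1260·3.316·0.188/0.74 = 1061 < 2300, so the laminar assumption holds.
Q = V·A = 3.316·(π/4·0.188²) = 0.09204 m³/s = 5520 L/min.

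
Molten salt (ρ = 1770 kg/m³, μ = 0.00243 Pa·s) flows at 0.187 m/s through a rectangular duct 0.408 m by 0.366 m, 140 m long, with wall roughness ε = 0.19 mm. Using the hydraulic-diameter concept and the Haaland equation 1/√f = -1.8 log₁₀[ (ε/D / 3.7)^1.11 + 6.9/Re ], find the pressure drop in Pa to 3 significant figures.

ΔP ≈ 248 Pa

Hydraulic diameter D_h = 4A/P = 4·(0.408·0.366)/(2·(0.408+0.366)) = 0.5973/1.548 = 0.3859 m.
Re = ρVD_h/μ = 1770·0.187·0.3859/0.00243 = 5.256e+04.
ε/D_h = 0.00019/0.3859 = 0.000492; Haaland gives 1/√f = -1.8 log₁₀[4.99e-05+0.000131] = 6.736, so f = 0.02204.
ΔP = f(L/D_h)(ρV²/2) = 0.02204·140/0.3859·30.95 = 247.5 Pa.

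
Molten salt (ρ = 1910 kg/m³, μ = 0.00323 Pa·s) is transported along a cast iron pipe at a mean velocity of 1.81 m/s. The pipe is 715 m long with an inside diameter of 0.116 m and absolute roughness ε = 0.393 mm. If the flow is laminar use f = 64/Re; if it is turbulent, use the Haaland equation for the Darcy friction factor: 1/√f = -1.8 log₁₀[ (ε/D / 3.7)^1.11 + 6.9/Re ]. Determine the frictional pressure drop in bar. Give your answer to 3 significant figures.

Reynolds number Re = ρVD/μ = 1910 · 1.81 · 0.116 / 0.00323 = 1.242e+05.
Re > 4000 → turbulent. Relative roughness ε/D = 0.000393/0.116 = 0.00339. Haaland: 1/√f = -1.8 log₁₀[(0.00339/3.7)^1.11 + 6.9/1.242e+05] = -1.8 log₁₀[0.000424 + 5.56e-05] = 5.974, so f = 0.02802.
Darcy-Weisbach: ΔP = f(L/D)(ρV²/2) = 0.02802·(715/0.116)·(1910·1.81²/2) = 0.02802·6164·3129 = 5.403e+05 Pa.
ΔP = 5.403e+05 Pa = 5.40 bar.

ΔP ≈ 5.40 bar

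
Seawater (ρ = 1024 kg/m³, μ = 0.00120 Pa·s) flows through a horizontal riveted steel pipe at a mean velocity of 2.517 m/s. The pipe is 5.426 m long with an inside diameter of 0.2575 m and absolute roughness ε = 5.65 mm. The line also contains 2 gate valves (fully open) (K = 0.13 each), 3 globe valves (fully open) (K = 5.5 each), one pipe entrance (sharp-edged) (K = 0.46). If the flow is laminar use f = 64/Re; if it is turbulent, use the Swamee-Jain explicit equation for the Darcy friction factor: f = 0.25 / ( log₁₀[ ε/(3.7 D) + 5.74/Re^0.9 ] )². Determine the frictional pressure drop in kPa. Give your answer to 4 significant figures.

Reynolds number Re = ρVD/μ = 1024 · 2.517 · 0.2575 / 0.0012 = 5.531e+05.
Re > 4000 → turbulent. Relative roughness ε/D = 0.00565/0.2575 = 0.0219. Swamee-Jain: f = 0.25/(log₁₀[0.0219/3.7 + 5.74/5.531e+05^0.9])² = 0.25/(log₁₀[0.00593 + 3.89e-05])² = 0.25/(-2.224)² = 0.05054.
Total minor-loss coefficient ΣK = 2·0.13 + 3·5.5 + 1·0.46 = 17.2.
ΔP = [f·L/D + ΣK]·(ρV²/2) = [0.05054·5.426/0.2575 + 17.2]·(1024·2.517²/2) = [1.065 + 17.2]·3244 = 5.931e+04 Pa.
ΔP = 5.931e+04 Pa = 59.31 kPa.

ΔP ≈ 59.31 kPa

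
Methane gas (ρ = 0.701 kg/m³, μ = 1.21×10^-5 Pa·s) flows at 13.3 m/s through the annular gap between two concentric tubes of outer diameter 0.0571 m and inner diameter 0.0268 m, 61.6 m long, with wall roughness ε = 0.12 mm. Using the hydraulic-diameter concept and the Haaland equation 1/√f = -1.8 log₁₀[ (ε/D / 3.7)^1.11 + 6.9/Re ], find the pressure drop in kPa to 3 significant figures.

ΔP ≈ 4.06 kPa

Hydraulic diameter D_h = 4A/P = D_o - D_i = 0.0571 - 0.0268 = 0.0303 m.
Re = ρVD_h/μ = 0.701·13.3·0.0303/1.21e-05 = 2.335e+04.
ε/D_h = 0.00012/0.0303 = 0.00396; Haaland gives 1/√f = -1.8 log₁₀[0.000504+0.000296] = 5.574, so f = 0.03218.
ΔP = f(L/D_h)(ρV²/2) = 0.03218·61.6/0.0303·62 = 4056 Pa.
ΔP = 4.06 kPa.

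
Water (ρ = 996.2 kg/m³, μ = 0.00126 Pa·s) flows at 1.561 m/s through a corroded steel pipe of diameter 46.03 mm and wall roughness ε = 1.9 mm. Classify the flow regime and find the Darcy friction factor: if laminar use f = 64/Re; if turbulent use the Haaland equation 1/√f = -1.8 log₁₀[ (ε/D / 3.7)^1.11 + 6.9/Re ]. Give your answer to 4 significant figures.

Re = ρVD/μ = 996.2·1.561·0.04603/0.00126 = 5.681e+04.
Re > 4000 → turbulent. ε/D = 0.0019/0.04603 = 0.0413; Haaland: 1/√f = -1.8 log₁₀[0.0068 + 0.000121] = 3.887, so f = 0.06618.

f ≈ 0.06618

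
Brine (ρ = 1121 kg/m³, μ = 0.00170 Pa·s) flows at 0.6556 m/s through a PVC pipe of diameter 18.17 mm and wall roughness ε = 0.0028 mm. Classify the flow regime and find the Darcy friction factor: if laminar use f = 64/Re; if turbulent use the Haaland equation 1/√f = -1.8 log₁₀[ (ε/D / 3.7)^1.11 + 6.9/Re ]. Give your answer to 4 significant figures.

f ≈ 0.03319

Re = ρVD/μ = 1121·0.6556·0.01817/0.0017 = 7855.
Re > 4000 → turbulent. ε/D = 2.8e-06/0.01817 = 0.000154; Haaland: 1/√f = -1.8 log₁₀[1.37e-05 + 0.000878] = 5.489, so f = 0.03319.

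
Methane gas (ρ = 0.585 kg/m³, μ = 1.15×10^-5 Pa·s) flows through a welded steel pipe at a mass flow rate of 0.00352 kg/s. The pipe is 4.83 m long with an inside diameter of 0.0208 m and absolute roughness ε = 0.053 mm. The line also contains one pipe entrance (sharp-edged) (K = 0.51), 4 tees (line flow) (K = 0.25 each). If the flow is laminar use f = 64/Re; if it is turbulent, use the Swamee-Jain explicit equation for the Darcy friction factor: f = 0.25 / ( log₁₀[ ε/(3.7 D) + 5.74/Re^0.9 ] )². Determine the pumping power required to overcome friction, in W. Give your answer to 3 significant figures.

P ≈ 4.86 W

A = πD²/4 = π(0.0208)²/4 = 0.0003398 m²; mean velocity V = ṁ/(ρA) = 0.00352/(0.585 · 0.0003398) = 17.71 m/s.
Reynolds number Re = ρVD/μ = 0.585 · 17.71 · 0.0208 / 1.15e-05 = 1.874e+04.
Re > 4000 → turbulent. Relative roughness ε/D = 5.3e-05/0.0208 = 0.00255. Swamee-Jain: f = 0.25/(log₁₀[0.00255/3.7 + 5.74/1.874e+04^0.9])² = 0.25/(log₁₀[0.000689 + 0.000819])² = 0.25/(-2.822)² = 0.0314.
Total minor-loss coefficient ΣK = 1·0.51 + 4·0.25 = 1.51.
ΔP = [f·L/D + ΣK]·(ρV²/2) = [0.0314·4.83/0.0208 + 1.51]·(0.585·17.71²/2) = [7.292 + 1.51]·91.72 = 807.3 Pa.
Q = ṁ/ρ = 0.00352/0.585 = 0.006017 m³/s.
Pumping power P = QΔP = 0.006017·807.3 = 4.858 W = 4.86 W.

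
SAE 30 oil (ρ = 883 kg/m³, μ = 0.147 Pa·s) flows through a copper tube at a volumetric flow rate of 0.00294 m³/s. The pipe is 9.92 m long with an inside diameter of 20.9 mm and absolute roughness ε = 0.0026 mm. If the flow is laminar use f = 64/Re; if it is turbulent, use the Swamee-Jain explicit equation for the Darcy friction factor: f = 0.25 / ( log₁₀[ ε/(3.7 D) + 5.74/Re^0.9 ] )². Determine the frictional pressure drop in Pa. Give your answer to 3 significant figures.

Cross-sectional area A = πD²/4 = π(0.0209)²/4 = 0.0003431 m²; mean velocity V = Q/A = 0.00294/0.0003431 = 8.57 m/s.
Reynolds number Re = ρVD/μ = 883 · 8.57 · 0.0209 / 0.147 = 1076.
Re < 2300 → laminar flow, so f = 64/Re = 64/1076 = 0.05949 (the turbulent correlation is not needed).
Darcy-Weisbach: ΔP = f(L/D)(ρV²/2) = 0.05949·(9.92/0.0209)·(883·8.57²/2) = 0.05949·474.6·3.242e+04 = 9.155e+05 Pa.

ΔP ≈ 915000 Pa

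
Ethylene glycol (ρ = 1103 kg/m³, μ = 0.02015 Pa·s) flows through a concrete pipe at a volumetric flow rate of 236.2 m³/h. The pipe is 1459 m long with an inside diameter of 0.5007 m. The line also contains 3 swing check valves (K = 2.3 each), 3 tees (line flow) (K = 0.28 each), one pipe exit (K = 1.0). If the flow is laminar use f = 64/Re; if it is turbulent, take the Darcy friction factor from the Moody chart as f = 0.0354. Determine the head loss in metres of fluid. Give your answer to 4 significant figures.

h_f ≈ 0.6332 m

Q = 236.2 m³/h = 236.2/3600 = 0.06561 m³/s.
Cross-sectional area A = πD²/4 = π(0.5007)²/4 = 0.1969 m²; mean velocity V = Q/A = 0.06561/0.1969 = 0.3332 m/s.
Reynolds number Re = ρVD/μ = 1103 · 0.3332 · 0.5007 / 0.0202 = 9133.
Re > 4000 → turbulent; use the Moody-chart value f = 0.0354.
Total minor-loss coefficient ΣK = 3·2.3 + 3·0.28 + 1·1 = 8.74.
ΔP = [f·L/D + ΣK]·(ρV²/2) = [0.0354·1459/0.5007 + 8.74]·(1103·0.3332²/2) = [103.2 + 8.74]·61.24 = 6852 Pa.
Head loss h_f = ΔP/(ρg) = 6852/(1103·9.81) = 0.6332 m.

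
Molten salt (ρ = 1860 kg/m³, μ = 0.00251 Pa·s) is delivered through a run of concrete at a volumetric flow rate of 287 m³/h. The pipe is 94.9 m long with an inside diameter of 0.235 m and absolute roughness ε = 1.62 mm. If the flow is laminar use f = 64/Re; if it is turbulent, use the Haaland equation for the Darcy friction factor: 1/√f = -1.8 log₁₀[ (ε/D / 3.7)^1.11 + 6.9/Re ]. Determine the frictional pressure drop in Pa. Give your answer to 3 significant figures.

ΔP ≈ 42900 Pa

Q = 287 m³/h = 287/3600 = 0.07972 m³/s.
Cross-sectional area A = πD²/4 = π(0.235)²/4 = 0.04337 m²; mean velocity V = Q/A = 0.07972/0.04337 = 1.838 m/s.
Reynolds number Re = ρVD/μ = 1860 · 1.838 · 0.235 / 0.00251 = 3.201e+05.
Re > 4000 → turbulent. Relative roughness ε/D = 0.00162/0.235 = 0.00689. Haaland: 1/√f = -1.8 log₁₀[(0.00689/3.7)^1.11 + 6.9/3.201e+05] = -1.8 log₁₀[0.000933 + 2.16e-05] = 5.436, so f = 0.03384.
Darcy-Weisbach: ΔP = f(L/D)(ρV²/2) = 0.03384·(94.9/0.235)·(1860·1.838²/2) = 0.03384·403.8·3142 = 4.293e+04 Pa.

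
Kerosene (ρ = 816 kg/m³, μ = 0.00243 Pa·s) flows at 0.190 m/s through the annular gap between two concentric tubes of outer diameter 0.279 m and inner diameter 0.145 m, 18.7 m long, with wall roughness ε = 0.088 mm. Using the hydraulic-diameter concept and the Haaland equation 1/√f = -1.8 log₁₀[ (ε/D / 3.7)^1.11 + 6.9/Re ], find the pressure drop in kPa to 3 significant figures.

ΔP ≈ 0.0679 kPa

Hydraulic diameter D_h = 4A/P = D_o - D_i = 0.279 - 0.145 = 0.134 m.
Re = ρVD_h/μ = 816·0.19·0.134/0.00243 = 8550.
ε/D_h = 8.8e-05/0.134 = 0.000657; Haaland gives 1/√f = -1.8 log₁₀[6.86e-05+0.000807] = 5.504, so f = 0.03301.
ΔP = f(L/D_h)(ρV²/2) = 0.03301·18.7/0.134·14.73 = 67.86 Pa.
ΔP = 0.0679 kPa.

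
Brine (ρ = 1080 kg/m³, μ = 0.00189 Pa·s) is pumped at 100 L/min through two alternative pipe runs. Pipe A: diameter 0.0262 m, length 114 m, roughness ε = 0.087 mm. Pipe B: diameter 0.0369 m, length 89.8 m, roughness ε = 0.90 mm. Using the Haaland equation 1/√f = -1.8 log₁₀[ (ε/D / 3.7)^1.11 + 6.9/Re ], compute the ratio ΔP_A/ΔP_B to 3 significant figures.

ΔP_A/ΔP_B ≈ 3.83

Pipe A: V = Q/A = 0.001667/0.0005391 = 3.091 m/s; Re = 4.628e+04; ε/D = 0.00332; Haaland → f = 0.02924; ΔP_A = f(L/D)(ρV²/2) = 6.566e+05 Pa.
Pipe B: V = Q/A = 0.001667/0.001069 = 1.558 m/s; Re = 3.286e+04; ε/D = 0.0244; Haaland → f = 0.0537; ΔP_B = f(L/D)(ρV²/2) = 1.714e+05 Pa.
ΔP_A/ΔP_B = 6.566e+05/1.714e+05 = 3.83.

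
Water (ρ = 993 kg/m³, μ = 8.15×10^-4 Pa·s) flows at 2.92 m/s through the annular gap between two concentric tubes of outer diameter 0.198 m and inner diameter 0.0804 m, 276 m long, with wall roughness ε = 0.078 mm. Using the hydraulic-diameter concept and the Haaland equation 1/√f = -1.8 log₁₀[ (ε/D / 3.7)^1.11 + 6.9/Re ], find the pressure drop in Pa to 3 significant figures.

ΔP ≈ 185000 Pa

Hydraulic diameter D_h = 4A/P = D_o - D_i = 0.198 - 0.0804 = 0.1176 m.
Re = ρVD_h/μ = 993·2.92·0.1176/0.000815 = 4.184e+05.
ε/D_h = 7.8e-05/0.1176 = 0.000663; Haaland gives 1/√f = -1.8 log₁₀[6.94e-05+1.65e-05] = 7.319, so f = 0.01867.
ΔP = f(L/D_h)(ρV²/2) = 0.01867·276/0.1176·4233 = 1.855e+05 Pa.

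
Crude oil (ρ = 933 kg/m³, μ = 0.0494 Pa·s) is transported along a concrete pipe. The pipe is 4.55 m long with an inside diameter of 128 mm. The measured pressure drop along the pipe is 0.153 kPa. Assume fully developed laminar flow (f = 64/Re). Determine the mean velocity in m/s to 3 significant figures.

For laminar flow, f = 64/Re with Re = ρVD/μ, so Darcy-Weisbach reduces to ΔP = 32μLV/D². Solving for V: V = ΔP·D²/(32μL) = 153·(0.128)²/(32·0.0494·4.55) = 0.3485 m/s.
Check: Re = ρVD/μ = 933·0.3485·0.128/0.0494 = 842.5 < 2300, so the laminar assumption holds.

V ≈ 0.349 m/s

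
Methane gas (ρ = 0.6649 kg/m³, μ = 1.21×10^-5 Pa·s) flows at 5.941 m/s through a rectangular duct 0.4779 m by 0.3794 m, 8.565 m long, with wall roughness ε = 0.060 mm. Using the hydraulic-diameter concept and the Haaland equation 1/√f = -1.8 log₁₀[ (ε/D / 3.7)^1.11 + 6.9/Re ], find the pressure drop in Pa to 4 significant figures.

ΔP ≈ 4.149 Pa

Hydraulic diameter D_h = 4A/P = 4·(0.4779·0.3794)/(2·(0.4779+0.3794)) = 0.7253/1.715 = 0.423 m.
Re = ρVD_h/μ = 0.6649·5.941·0.423/1.21e-05 = 1.381e+05.
ε/D_h = 6e-05/0.423 = 0.000142; Haaland gives 1/√f = -1.8 log₁₀[1.25e-05+5e-05] = 7.567, so f = 0.01746.
ΔP = f(L/D_h)(ρV²/2) = 0.01746·8.565/0.423·11.73 = 4.149 Pa.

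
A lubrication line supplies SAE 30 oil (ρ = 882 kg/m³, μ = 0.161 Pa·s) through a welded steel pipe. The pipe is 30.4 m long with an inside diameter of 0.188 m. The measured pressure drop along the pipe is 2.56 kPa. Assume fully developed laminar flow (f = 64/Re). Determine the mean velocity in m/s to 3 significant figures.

V ≈ 0.578 m/s

For laminar flow, f = 64/Re with Re = ρVD/μ, so Darcy-Weisbach reduces to ΔP = 32μLV/D². Solving for V: V = ΔP·D²/(32μL) = 2560·(0.188)²/(32·0.161·30.4) = 0.5777 m/s.
Check: Re = ρVD/μ = 882·0.5777·0.188/0.161 = 595 < 2300, so the laminar assumption holds.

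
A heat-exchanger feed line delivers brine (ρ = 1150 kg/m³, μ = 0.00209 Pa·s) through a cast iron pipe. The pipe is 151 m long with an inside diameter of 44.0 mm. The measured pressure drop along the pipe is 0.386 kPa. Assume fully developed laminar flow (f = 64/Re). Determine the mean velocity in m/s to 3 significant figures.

V ≈ 0.0740 m/s

For laminar flow, f = 64/Re with Re = ρVD/μ, so Darcy-Weisbach reduces to ΔP = 32μLV/D². Solving for V: V = ΔP·D²/(32μL) = 386·(0.044)²/(32·0.00209·151) = 0.074 m/s.
Check: Re = ρVD/μ = 1150·0.074·0.044/0.00209 = 1792 < 2300, so the laminar assumption holds.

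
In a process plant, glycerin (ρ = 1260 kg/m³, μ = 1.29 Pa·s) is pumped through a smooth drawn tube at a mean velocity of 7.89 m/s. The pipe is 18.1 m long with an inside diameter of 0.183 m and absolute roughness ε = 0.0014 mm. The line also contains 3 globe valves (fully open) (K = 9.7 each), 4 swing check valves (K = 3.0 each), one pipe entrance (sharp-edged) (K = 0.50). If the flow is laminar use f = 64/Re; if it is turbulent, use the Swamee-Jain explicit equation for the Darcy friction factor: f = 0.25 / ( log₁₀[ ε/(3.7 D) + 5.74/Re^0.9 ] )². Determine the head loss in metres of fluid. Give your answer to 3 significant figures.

h_f ≈ 146 m

Reynolds number Re = ρVD/μ = 1260 · 7.89 · 0.183 / 1.29 = 1410.
Re < 2300 → laminar flow, so f = 64/Re = 64/1410 = 0.04538 (the turbulent correlation is not needed).
Total minor-loss coefficient ΣK = 3·9.7 + 4·3 + 1·0.5 = 41.6.
ΔP = [f·L/D + ΣK]·(ρV²/2) = [0.04538·18.1/0.183 + 41.6]·(1260·7.89²/2) = [4.488 + 41.6]·3.922e+04 = 1.808e+06 Pa.
Head loss h_f = ΔP/(ρg) = 1.808e+06/(1260·9.81) = 146 m.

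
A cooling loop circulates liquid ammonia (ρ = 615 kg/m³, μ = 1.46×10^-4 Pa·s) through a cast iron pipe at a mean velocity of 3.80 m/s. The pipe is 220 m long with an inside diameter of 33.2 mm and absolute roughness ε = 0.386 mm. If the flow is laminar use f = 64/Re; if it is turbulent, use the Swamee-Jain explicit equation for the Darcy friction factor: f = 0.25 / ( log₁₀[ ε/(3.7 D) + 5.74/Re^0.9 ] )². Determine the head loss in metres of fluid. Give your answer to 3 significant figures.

Reynolds number Re = ρVD/μ = 615 · 3.8 · 0.0332 / 0.000146 = 5.314e+05.
Re > 4000 → turbulent. Relative roughness ε/D = 0.000386/0.0332 = 0.0116. Swamee-Jain: f = 0.25/(log₁₀[0.0116/3.7 + 5.74/5.314e+05^0.9])² = 0.25/(log₁₀[0.00314 + 4.04e-05])² = 0.25/(-2.497)² = 0.04009.
Darcy-Weisbach: ΔP = f(L/D)(ρV²/2) = 0.04009·(220/0.0332)·(615·3.8²/2) = 0.04009·6627·4440 = 1.18e+06 Pa.
Head loss h_f = ΔP/(ρg) = 1.18e+06/(615·9.81) = 196 m.

h_f ≈ 196 m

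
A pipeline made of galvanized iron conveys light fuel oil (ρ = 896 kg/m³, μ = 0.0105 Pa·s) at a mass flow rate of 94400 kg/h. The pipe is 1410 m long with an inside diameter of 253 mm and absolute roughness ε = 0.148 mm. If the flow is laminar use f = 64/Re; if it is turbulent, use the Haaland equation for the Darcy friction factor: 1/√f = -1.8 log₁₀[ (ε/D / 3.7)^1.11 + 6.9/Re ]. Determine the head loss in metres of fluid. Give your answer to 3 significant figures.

h_f ≈ 2.87 m

ṁ = 94400 kg/h = 94400/3600 = 26.22 kg/s.
A = πD²/4 = π(0.253)²/4 = 0.05027 m²; mean velocity V = ṁ/(ρA) = 26.22/(896 · 0.05027) = 0.5821 m/s.
Reynolds number Re = ρVD/μ = 896 · 0.5821 · 0.253 / 0.0105 = 1.257e+04.
Re > 4000 → turbulent. Relative roughness ε/D = 0.000148/0.253 = 0.000585. Haaland: 1/√f = -1.8 log₁₀[(0.000585/3.7)^1.11 + 6.9/1.257e+04] = -1.8 log₁₀[6.04e-05 + 0.000549] = 5.787, so f = 0.02986.
Darcy-Weisbach: ΔP = f(L/D)(ρV²/2) = 0.02986·(1410/0.253)·(896·0.5821²/2) = 0.02986·5573·151.8 = 2.526e+04 Pa.
Head loss h_f = ΔP/(ρg) = 2.526e+04/(896·9.81) = 2.87 m.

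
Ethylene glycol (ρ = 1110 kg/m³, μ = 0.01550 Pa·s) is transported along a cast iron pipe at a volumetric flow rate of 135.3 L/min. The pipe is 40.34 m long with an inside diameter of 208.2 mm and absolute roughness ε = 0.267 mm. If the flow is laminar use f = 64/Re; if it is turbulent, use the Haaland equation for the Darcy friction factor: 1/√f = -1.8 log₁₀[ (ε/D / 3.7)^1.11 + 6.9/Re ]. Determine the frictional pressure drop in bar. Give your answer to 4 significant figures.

ΔP ≈ 3.057×10^-4 bar

Q = 135.3 L/min = 135.3/60000 = 0.002255 m³/s.
Cross-sectional area A = πD²/4 = π(0.2082)²/4 = 0.03404 m²; mean velocity V = Q/A = 0.002255/0.03404 = 0.06624 m/s.
Reynolds number Re = ρVD/μ = 1110 · 0.06624 · 0.2082 / 0.0155 = 987.6.
Re < 2300 → laminar flow, so f = 64/Re = 64/987.6 = 0.06481 (the turbulent correlation is not needed).
Darcy-Weisbach: ΔP = f(L/D)(ρV²/2) = 0.06481·(40.34/0.2082)·(1110·0.06624²/2) = 0.06481·193.8·2.435 = 30.57 Pa.
ΔP = 30.57 Pa = 3.057×10^-4 bar.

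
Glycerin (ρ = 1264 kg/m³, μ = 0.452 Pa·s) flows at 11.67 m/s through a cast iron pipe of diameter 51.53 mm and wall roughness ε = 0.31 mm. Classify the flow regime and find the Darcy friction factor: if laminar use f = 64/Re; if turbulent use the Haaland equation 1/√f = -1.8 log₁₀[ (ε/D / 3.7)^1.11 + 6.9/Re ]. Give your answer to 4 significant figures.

f ≈ 0.03806

Re = ρVD/μ = 1264·11.67·0.05153/0.452 = 1682.
Re < 2300 → laminar, so f = 64/Re = 0.03806 (roughness is irrelevant in laminar flow).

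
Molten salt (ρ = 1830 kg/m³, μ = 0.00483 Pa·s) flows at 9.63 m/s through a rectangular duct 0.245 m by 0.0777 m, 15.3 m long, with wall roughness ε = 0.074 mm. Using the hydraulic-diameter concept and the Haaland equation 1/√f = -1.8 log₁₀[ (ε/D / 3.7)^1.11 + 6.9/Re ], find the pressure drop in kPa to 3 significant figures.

Hydraulic diameter D_h = 4A/P = 4·(0.245·0.0777)/(2·(0.245+0.0777)) = 0.07615/0.6454 = 0.118 m.
Re = ρVD_h/μ = 1830·9.63·0.118/0.00483 = 4.305e+05.
ε/D_h = 7.4e-05/0.118 = 0.000627; Haaland gives 1/√f = -1.8 log₁₀[6.52e-05+1.6e-05] = 7.362, so f = 0.01845.
ΔP = f(L/D_h)(ρV²/2) = 0.01845·15.3/0.118·8.485e+04 = 2.03e+05 Pa.
ΔP = 203 kPa.

ΔP ≈ 203 kPa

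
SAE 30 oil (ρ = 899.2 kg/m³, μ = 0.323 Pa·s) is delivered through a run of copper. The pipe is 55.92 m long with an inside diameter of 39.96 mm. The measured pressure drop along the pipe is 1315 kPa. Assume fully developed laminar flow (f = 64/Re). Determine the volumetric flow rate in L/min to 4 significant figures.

For laminar flow, f = 64/Re with Re = ρVD/μ, so Darcy-Weisbach reduces to ΔP = 32μLV/D². Solving for V: V = ΔP·D²/(32μL) = 1.315e+06·(0.03996)²/(32·0.323·55.92) = 3.633 m/s.
Check: Re = ρVD/μ = 899.2·3.633·0.03996/0.323 = 404.1 < 2300, so the laminar assumption holds.
Q = V·A = 3.633·(π/4·0.03996²) = 0.004556 m³/s = 273.4 L/min.

Q ≈ 273.4 L/min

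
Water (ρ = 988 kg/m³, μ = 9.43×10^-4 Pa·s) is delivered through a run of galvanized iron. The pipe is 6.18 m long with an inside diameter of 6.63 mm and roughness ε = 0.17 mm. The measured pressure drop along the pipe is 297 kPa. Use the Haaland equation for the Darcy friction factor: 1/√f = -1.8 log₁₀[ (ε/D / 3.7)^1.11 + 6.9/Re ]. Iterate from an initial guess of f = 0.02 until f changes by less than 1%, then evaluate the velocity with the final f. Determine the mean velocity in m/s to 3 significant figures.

Rearranging Darcy-Weisbach: V = √(2·ΔP·D/(f·L·ρ)). With ε/D = 0.00017/0.00663 = 0.0256, iterate starting from f = 0.02:
  f = 0.02 → V = √(2·2.97e+05·0.00663/(0.02·6.18·988)) = 5.679 m/s; Re = ρVD/μ = 3.945e+04; f → 0.05457
  f = 0.05457 → V = 3.438 m/s; Re = 2.388e+04; f → 0.05511
Converged (Δf/f < 1%). With the final f = 0.05511: V = √(2·2.97e+05·0.00663/(0.05511·6.18·988)) = 3.421 m/s.

V ≈ 3.42 m/s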